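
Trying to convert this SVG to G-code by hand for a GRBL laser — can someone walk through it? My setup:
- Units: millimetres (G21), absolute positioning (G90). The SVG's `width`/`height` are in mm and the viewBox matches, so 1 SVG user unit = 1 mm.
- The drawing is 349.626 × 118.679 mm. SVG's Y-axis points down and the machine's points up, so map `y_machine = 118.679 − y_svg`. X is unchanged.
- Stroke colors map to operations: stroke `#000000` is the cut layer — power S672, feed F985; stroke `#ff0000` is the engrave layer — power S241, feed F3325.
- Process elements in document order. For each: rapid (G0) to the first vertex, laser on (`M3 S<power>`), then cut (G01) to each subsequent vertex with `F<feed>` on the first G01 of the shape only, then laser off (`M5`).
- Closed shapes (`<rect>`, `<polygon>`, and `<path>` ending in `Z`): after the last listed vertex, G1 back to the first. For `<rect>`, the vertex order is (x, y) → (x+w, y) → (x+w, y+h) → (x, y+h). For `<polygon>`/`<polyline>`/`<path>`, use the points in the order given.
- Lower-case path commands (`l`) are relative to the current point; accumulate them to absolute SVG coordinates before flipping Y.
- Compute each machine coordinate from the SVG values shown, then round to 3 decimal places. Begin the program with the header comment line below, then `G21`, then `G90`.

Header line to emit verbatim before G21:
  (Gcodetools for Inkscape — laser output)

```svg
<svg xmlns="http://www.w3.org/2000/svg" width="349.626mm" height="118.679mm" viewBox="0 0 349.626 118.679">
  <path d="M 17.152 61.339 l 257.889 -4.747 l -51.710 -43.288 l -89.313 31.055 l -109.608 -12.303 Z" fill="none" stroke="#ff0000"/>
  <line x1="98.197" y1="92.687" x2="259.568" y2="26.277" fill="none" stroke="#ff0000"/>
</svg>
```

(Gcodetools for Inkscape — laser output)
G21
G90
G0 X17.152 Y57.340
M3 S241
G01 X275.041 Y62.087 F3325
G01 X223.331 Y105.375
G01 X134.018 Y74.320
G01 X24.410 Y86.623
G01 X17.152 Y57.340
M5
G0 X98.197 Y25.992
M3 S241
G01 X259.568 Y92.402 F3325
M5

1 u = 1 mm; y_m = 118.679 − y.

[1] `<path>` closed polygon, #ff0000→engrave S241 F3325: (17.152,57.340) → (275.041,62.087) → (223.331,105.375) → (134.018,74.320) → (24.410,86.623) → (17.152,57.340) (closed)

[2] `<line>` line segment, #ff0000→engrave S241 F3325: (98.197,25.992) → (259.568,92.402)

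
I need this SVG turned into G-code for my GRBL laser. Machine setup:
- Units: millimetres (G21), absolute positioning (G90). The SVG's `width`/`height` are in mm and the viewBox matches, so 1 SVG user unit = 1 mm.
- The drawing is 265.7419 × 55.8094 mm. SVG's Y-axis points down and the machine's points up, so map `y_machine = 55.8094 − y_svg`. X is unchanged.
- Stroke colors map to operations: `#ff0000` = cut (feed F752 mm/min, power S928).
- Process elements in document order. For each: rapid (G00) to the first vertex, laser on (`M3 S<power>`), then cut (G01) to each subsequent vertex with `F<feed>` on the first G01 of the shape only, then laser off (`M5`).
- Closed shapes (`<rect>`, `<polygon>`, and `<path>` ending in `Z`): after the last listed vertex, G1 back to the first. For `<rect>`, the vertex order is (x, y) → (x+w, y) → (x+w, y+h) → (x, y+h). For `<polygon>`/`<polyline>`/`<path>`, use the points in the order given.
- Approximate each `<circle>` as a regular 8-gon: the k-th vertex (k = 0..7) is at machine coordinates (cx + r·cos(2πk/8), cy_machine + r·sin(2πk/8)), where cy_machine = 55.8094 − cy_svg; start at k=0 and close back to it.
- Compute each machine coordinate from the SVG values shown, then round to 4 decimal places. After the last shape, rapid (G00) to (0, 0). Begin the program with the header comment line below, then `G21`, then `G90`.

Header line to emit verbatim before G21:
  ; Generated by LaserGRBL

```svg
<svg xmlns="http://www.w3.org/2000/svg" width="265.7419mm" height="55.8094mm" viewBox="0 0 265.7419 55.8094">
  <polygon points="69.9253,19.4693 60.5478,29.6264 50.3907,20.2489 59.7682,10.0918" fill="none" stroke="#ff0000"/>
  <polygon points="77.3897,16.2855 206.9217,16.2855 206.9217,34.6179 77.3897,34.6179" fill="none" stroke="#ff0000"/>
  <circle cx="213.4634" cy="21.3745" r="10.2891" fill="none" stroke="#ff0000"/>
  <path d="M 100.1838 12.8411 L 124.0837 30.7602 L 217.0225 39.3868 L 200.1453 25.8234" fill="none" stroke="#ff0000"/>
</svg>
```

; Generated by LaserGRBL
G21
G90
G00 X69.9253 Y36.3401
M3 S928
G01 X60.5478 Y26.1830 F752
G01 X50.3907 Y35.5605
G01 X59.7682 Y45.7176
G01 X69.9253 Y36.3401
M5
G00 X77.3897 Y39.5239
M3 S928
G01 X206.9217 Y39.5239 F752
G01 X206.9217 Y21.1915
G01 X77.3897 Y21.1915
G01 X77.3897 Y39.5239
M5
G00 X223.7525 Y34.4349
M3 S928
G01 X220.7389 Y41.7104 F752
G01 X213.4634 Y44.7240
G01 X206.1879 Y41.7104
G01 X203.1743 Y34.4349
G01 X206.1879 Y27.1594
G01 X213.4634 Y24.1458
G01 X220.7389 Y27.1594
G01 X223.7525 Y34.4349
M5
G00 X100.1838 Y42.9683
M3 S928
G01 X124.0837 Y25.0492 F752
G01 X217.0225 Y16.4226
G01 X200.1453 Y29.9860
M5
G00 X0.0000 Y0.0000

Since the viewBox matches the mm dimensions, user units are millimetres directly. The only transform is the Y-flip y_m = 55.8094 − y_svg.

Shape 1 is a regular polygon drawn with `<polygon>`. Its stroke #ff0000 means cut at S928, F752. After flipping Y the toolpath is (69.9253,36.3401) → (60.5478,26.1830) → (50.3907,35.5605) → (59.7682,45.7176) → (69.9253,36.3401), returning to the start.

Shape 2 is a rectangle drawn with `<polygon>`. Its stroke #ff0000 means cut at S928, F752. After flipping Y the toolpath is (77.3897,39.5239) → (206.9217,39.5239) → (206.9217,21.1915) → (77.3897,21.1915) → (77.3897,39.5239), returning to the start.

Shape 3 is a circle drawn with `<circle>`. Its stroke #ff0000 means cut at S928, F752. After flipping Y the toolpath is (223.7525,34.4349) → (220.7389,41.7104) → (213.4634,44.7240) → (206.1879,41.7104) → (203.1743,34.4349) → (206.1879,27.1594) → (213.4634,24.1458) → (220.7389,27.1594) → (223.7525,34.4349), returning to the start.

Shape 4 is a open polyline drawn with `<path>`. Its stroke #ff0000 means cut at S928, F752. After flipping Y the toolpath is (100.1838,42.9683) → (124.0837,25.0492) → (217.0225,16.4226) → (200.1453,29.9860).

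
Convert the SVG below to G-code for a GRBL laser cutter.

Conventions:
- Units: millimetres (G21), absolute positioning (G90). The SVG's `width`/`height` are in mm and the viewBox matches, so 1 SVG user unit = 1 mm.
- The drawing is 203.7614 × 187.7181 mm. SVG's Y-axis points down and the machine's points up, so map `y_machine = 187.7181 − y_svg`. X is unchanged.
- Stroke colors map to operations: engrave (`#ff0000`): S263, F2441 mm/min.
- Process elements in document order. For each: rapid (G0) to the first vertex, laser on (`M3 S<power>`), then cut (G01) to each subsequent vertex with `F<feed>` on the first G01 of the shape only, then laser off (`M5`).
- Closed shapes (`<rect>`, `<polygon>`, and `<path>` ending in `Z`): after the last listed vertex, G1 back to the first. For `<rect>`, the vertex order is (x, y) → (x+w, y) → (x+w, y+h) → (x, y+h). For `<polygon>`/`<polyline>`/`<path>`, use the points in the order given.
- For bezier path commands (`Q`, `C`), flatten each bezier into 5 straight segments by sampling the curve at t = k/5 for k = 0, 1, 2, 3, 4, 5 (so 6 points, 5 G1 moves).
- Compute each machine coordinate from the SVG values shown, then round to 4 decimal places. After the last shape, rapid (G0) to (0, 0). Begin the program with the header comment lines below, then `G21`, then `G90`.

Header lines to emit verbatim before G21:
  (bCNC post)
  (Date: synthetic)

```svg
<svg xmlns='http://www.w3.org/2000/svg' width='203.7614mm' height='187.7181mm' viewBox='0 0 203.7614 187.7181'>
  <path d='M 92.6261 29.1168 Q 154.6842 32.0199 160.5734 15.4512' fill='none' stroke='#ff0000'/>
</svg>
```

(bCNC post)
(Date: synthetic)
G21
G90
G0 X92.6261 Y158.6013
M3 S263
G01 X115.2026 Y158.2189 F2441
G01 X133.2856 Y159.3943
G01 X146.8750 Y162.1274
G01 X155.9710 Y166.4183
G01 X160.5734 Y172.2669
M5
G0 X0.0000 Y0.0000

1 u = 1 mm; y_m = 187.7181 − y.

[1] `<path>` quadratic bezier, #ff0000→engrave S263 F2441: (92.6261,158.6013) → (115.2026,158.2189) → (133.2856,159.3943) → (146.8750,162.1274) → (155.9710,166.4183) → (160.5734,172.2669)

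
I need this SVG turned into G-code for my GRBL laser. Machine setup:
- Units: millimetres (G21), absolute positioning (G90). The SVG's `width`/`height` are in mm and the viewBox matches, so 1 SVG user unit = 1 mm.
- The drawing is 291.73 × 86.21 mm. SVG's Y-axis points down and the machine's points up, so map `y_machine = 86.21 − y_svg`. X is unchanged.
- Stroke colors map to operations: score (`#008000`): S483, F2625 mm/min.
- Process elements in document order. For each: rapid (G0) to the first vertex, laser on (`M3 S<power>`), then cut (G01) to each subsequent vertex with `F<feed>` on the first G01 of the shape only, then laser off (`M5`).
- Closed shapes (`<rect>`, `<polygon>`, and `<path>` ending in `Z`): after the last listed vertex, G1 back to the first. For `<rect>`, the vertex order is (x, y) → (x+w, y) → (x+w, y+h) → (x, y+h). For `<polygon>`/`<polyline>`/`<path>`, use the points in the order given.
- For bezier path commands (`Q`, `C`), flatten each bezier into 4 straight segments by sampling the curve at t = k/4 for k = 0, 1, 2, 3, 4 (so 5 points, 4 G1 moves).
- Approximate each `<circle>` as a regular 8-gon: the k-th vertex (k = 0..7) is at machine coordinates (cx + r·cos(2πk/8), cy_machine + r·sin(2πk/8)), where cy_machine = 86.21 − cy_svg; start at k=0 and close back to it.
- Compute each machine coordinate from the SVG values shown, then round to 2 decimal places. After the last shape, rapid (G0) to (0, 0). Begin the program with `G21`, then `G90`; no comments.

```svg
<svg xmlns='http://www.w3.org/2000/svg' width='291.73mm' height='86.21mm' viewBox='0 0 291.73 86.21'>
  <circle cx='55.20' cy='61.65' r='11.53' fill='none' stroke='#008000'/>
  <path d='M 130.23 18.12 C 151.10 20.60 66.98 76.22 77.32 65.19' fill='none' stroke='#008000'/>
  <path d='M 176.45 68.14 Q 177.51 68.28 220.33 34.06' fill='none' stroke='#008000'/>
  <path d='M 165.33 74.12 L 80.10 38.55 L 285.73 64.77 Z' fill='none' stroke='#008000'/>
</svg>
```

G21
G90
G0 X66.73 Y24.56
M3 S483
G01 X63.35 Y32.71 F2625
G01 X55.20 Y36.09
G01 X47.05 Y32.71
G01 X43.67 Y24.56
G01 X47.05 Y16.41
G01 X55.20 Y13.03
G01 X63.35 Y16.41
G01 X66.73 Y24.56
M5
G0 X130.23 Y68.09
M3 S483
G01 X129.31 Y58.14 F2625
G01 X107.72 Y39.49
G01 X84.16 Y23.37
G01 X77.32 Y21.02
M5
G0 X176.45 Y18.07
M3 S483
G01 X179.59 Y20.15 F2625
G01 X187.95 Y26.52
G01 X201.53 Y37.19
G01 X220.33 Y52.15
M5
G0 X165.33 Y12.09
M3 S483
G01 X80.10 Y47.66 F2625
G01 X285.73 Y21.44
G01 X165.33 Y12.09
M5
G0 X0.00 Y0.00

Since the viewBox matches the mm dimensions, user units are millimetres directly. The only transform is the Y-flip y_m = 86.21 − y_svg.

Shape 1 is a circle drawn with `<circle>`. Its stroke #008000 means score at S483, F2625. After flipping Y the toolpath is (66.73,24.56) → (63.35,32.71) → (55.20,36.09) → (47.05,32.71) → (43.67,24.56) → (47.05,16.41) → (55.20,13.03) → (63.35,16.41) → (66.73,24.56), returning to the start.

Shape 2 is a cubic bezier drawn with `<path>`. Its stroke #008000 means score at S483, F2625. After flipping Y the toolpath is (130.23,68.09) → (129.31,58.14) → (107.72,39.49) → (84.16,23.37) → (77.32,21.02).

Shape 3 is a quadratic bezier drawn with `<path>`. Its stroke #008000 means score at S483, F2625. After flipping Y the toolpath is (176.45,18.07) → (179.59,20.15) → (187.95,26.52) → (201.53,37.19) → (220.33,52.15).

Shape 4 is a closed polygon drawn with `<path>`. Its stroke #008000 means score at S483, F2625. After flipping Y the toolpath is (165.33,12.09) → (80.10,47.66) → (285.73,21.44) → (165.33,12.09), returning to the start.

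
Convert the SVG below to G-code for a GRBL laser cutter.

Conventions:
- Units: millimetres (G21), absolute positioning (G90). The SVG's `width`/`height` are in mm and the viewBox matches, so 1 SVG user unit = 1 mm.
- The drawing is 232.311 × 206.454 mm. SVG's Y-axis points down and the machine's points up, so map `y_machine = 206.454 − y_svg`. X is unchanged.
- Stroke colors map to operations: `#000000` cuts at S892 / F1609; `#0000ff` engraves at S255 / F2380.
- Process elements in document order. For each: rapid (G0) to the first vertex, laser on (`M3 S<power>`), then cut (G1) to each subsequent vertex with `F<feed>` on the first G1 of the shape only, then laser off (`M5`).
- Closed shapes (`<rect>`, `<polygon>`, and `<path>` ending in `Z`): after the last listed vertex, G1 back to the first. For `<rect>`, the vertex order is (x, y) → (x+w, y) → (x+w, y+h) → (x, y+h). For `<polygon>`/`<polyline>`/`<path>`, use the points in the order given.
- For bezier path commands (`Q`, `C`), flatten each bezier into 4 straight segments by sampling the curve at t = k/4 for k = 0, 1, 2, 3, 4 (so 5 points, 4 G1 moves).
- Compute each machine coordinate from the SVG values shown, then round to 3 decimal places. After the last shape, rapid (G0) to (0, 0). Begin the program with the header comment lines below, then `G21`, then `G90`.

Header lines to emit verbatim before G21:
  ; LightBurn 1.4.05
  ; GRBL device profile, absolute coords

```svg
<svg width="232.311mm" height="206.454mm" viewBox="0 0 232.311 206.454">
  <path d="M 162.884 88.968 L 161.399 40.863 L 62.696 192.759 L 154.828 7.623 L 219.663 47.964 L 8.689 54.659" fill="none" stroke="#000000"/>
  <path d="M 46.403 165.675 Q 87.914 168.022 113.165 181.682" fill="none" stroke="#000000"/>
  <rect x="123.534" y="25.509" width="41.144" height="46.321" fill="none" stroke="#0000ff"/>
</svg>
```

; LightBurn 1.4.05
; GRBL device profile, absolute coords
G21
G90
G0 X162.884 Y117.486
M3 S892
G1 X161.399 Y165.591 F1609
G1 X62.696 Y13.695
G1 X154.828 Y198.831
G1 X219.663 Y158.490
G1 X8.689 Y151.795
M5
G0 X46.403 Y40.779
M3 S892
G1 X66.142 Y38.898 F1609
G1 X83.849 Y35.604
G1 X99.523 Y30.895
G1 X113.165 Y24.772
M5
G0 X123.534 Y180.945
M3 S255
G1 X164.678 Y180.945 F2380
G1 X164.678 Y134.624
G1 X123.534 Y134.624
G1 X123.534 Y180.945
M5
G0 X0.000 Y0.000

viewBox `0 0 232.311 206.454` with mm width/height → 1 unit = 1 mm. Flip: y_m = 206.454 − y_svg.

**Shape 1** — `<path>` open polyline, stroke `#000000` → cut (S892, F1609). Machine vertices: (162.884,117.486) → (161.399,165.591) → (62.696,13.695) → (154.828,198.831) → (219.663,158.490) → (8.689,151.795). Open path.

**Shape 2** — `<path>` quadratic bezier, stroke `#000000` → cut (S892, F1609). Control points (SVG): P0=(46.403,165.675), P1=(87.914,168.022), P2=(113.165,181.682); sampled at t=k/4. Machine vertices: (46.403,40.779) → (66.142,38.898) → (83.849,35.604) → (99.523,30.895) → (113.165,24.772). Open path.

**Shape 3** — `<rect>` rectangle, stroke `#0000ff` → engrave (S255, F2380). Machine vertices: (123.534,180.945) → (164.678,180.945) → (164.678,134.624) → (123.534,134.624) → (123.534,180.945). Closed: final G1 returns to the first vertex.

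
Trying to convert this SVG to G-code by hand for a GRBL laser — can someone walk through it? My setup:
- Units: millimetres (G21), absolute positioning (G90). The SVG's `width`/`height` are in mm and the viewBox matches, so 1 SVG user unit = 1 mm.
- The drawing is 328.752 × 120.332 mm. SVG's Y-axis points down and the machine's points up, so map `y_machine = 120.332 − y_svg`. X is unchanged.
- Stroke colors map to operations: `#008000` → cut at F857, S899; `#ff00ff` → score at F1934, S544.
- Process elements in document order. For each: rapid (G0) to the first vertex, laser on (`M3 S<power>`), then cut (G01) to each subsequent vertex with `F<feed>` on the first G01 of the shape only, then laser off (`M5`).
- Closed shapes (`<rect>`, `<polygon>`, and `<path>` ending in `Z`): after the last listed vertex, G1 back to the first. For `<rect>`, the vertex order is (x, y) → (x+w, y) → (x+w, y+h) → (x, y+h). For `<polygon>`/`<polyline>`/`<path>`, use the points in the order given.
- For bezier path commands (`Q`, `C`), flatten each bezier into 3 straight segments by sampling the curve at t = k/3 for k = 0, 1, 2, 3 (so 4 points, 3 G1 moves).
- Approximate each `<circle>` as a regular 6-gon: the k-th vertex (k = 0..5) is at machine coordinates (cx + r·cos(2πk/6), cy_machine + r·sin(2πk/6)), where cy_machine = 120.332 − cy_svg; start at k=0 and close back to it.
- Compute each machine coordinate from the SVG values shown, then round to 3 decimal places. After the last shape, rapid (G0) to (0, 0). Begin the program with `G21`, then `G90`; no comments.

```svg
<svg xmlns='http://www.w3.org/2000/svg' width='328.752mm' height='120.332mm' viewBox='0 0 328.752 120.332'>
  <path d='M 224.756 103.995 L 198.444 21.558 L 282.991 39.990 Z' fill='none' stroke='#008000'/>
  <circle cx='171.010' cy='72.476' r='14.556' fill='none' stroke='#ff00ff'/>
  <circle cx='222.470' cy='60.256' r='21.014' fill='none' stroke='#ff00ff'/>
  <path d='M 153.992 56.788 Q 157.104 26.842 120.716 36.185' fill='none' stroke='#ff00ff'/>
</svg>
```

G21
G90
G0 X224.756 Y16.337
M3 S899
G01 X198.444 Y98.774 F857
G01 X282.991 Y80.342
G01 X224.756 Y16.337
M5
G0 X185.566 Y47.856
M3 S544
G01 X178.288 Y60.462 F1934
G01 X163.732 Y60.462
G01 X156.454 Y47.856
G01 X163.732 Y35.250
G01 X178.288 Y35.250
G01 X185.566 Y47.856
M5
G0 X243.484 Y60.076
M3 S544
G01 X232.977 Y78.275 F1934
G01 X211.963 Y78.275
G01 X201.456 Y60.076
G01 X211.963 Y41.877
G01 X232.977 Y41.877
G01 X243.484 Y60.076
M5
G0 X153.992 Y63.544
M3 S544
G01 X151.678 Y79.143 F1934
G01 X140.586 Y86.010
G01 X120.716 Y84.147
M5
G0 X0.000 Y0.000

Since the viewBox matches the mm dimensions, user units are millimetres directly. The only transform is the Y-flip y_m = 120.332 − y_svg.

Shape 1 is a regular polygon drawn with `<path>`. Its stroke #008000 means cut at S899, F857. After flipping Y the toolpath is (224.756,16.337) → (198.444,98.774) → (282.991,80.342) → (224.756,16.337), returning to the start.

Shape 2 is a circle drawn with `<circle>`. Its stroke #ff00ff means score at S544, F1934. After flipping Y the toolpath is (185.566,47.856) → (178.288,60.462) → (163.732,60.462) → (156.454,47.856) → (163.732,35.250) → (178.288,35.250) → (185.566,47.856), returning to the start.

Shape 3 is a circle drawn with `<circle>`. Its stroke #ff00ff means score at S544, F1934. After flipping Y the toolpath is (243.484,60.076) → (232.977,78.275) → (211.963,78.275) → (201.456,60.076) → (211.963,41.877) → (232.977,41.877) → (243.484,60.076), returning to the start.

Shape 4 is a quadratic bezier drawn with `<path>`. Its stroke #ff00ff means score at S544, F1934. After flipping Y the toolpath is (153.992,63.544) → (151.678,79.143) → (140.586,86.010) → (120.716,84.147).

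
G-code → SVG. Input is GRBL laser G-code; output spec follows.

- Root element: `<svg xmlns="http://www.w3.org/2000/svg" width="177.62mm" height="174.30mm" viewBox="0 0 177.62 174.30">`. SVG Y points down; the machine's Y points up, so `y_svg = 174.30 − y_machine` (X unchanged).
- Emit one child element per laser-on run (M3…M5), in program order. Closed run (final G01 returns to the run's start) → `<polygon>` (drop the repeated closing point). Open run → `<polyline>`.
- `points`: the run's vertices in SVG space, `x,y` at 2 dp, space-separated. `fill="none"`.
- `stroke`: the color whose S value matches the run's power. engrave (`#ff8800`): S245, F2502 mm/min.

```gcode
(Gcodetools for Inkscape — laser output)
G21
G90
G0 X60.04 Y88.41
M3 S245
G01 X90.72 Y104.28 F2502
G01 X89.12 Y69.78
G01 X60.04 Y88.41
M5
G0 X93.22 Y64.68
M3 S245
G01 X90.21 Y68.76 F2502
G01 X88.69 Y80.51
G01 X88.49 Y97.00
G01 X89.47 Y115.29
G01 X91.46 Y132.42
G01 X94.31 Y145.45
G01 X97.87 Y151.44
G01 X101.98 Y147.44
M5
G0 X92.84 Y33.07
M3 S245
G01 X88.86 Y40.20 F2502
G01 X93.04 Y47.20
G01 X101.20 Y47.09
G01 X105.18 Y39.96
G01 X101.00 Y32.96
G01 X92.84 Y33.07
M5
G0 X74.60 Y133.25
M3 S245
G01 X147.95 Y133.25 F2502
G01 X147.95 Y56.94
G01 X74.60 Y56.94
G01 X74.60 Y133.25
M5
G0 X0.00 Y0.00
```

Each laser-on run becomes one SVG element. Flip Y back into SVG space with y_svg = 174.30 − y_machine. Every run uses S245, so all elements get stroke `#ff8800` (engrave).

Run 1: The run returns to its start, so emit a `<polygon>` with points (Y-flipped): 60.04,85.89 90.72,70.02 89.12,104.52.

Run 2: The run is open, so emit a `<polyline>` with points (Y-flipped): 93.22,109.62 90.21,105.54 88.69,93.79 88.49,77.30 89.47,59.01 91.46,41.88 94.31,28.85 97.87,22.86 101.98,26.86.

Run 3: The run returns to its start, so emit a `<polygon>` with points (Y-flipped): 92.84,141.23 88.86,134.10 93.04,127.10 101.20,127.21 105.18,134.34 101.00,141.34.

Run 4: The run returns to its start, so emit a `<polygon>` with points (Y-flipped): 74.60,41.05 147.95,41.05 147.95,117.36 74.60,117.36.

<svg xmlns="http://www.w3.org/2000/svg" width="177.62mm" height="174.30mm" viewBox="0 0 177.62 174.30">
  <polygon points="60.04,85.89 90.72,70.02 89.12,104.52" fill="none" stroke="#ff8800"/>
  <polyline points="93.22,109.62 90.21,105.54 88.69,93.79 88.49,77.30 89.47,59.01 91.46,41.88 94.31,28.85 97.87,22.86 101.98,26.86" fill="none" stroke="#ff8800"/>
  <polygon points="92.84,141.23 88.86,134.10 93.04,127.10 101.20,127.21 105.18,134.34 101.00,141.34" fill="none" stroke="#ff8800"/>
  <polygon points="74.60,41.05 147.95,41.05 147.95,117.36 74.60,117.36" fill="none" stroke="#ff8800"/>
</svg>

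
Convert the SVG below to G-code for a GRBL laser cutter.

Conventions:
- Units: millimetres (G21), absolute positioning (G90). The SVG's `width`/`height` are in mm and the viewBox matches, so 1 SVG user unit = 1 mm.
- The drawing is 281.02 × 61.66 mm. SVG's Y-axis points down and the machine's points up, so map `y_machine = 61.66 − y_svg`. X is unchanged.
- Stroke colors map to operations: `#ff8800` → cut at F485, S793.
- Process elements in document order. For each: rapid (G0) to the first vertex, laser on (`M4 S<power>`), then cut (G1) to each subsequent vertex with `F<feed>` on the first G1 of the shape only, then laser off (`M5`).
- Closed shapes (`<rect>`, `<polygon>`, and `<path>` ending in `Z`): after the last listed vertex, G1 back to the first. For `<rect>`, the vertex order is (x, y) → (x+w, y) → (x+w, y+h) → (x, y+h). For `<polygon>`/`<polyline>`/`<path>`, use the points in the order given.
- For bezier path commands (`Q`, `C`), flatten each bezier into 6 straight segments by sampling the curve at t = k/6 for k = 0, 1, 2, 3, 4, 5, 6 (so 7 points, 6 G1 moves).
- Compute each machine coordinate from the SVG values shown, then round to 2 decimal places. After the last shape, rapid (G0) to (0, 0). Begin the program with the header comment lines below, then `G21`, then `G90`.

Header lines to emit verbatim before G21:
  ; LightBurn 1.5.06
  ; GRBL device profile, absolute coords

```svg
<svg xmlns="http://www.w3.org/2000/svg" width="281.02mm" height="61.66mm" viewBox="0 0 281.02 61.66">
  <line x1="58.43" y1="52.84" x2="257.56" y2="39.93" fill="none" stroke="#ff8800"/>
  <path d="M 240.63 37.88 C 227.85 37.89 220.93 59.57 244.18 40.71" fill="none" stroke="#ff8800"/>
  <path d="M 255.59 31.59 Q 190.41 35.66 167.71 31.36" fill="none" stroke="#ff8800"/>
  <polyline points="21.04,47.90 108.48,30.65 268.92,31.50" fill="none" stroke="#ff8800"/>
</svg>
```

viewBox `0 0 281.02 61.66` with mm width/height → 1 unit = 1 mm. Flip: y_m = 61.66 − y_svg.

**Shape 1** — `<line>` line segment, stroke `#ff8800` → cut (S793, F485). Machine vertices: (58.43,8.82) → (257.56,21.73). Open path.

**Shape 2** — `<path>` cubic bezier, stroke `#ff8800` → cut (S793, F485). Control points (SVG): P0=(240.63,37.88), P1=(227.85,37.89), P2=(220.93,59.57), P3=(244.18,40.71); sampled at t=k/6. Machine vertices: (240.63,23.78) → (234.84,22.26) → (230.70,18.85) → (228.89,15.29) → (230.09,13.30) → (234.96,14.61) → (244.18,20.95). Open path.

**Shape 3** — `<path>` quadratic bezier, stroke `#ff8800` → cut (S793, F485). Control points (SVG): P0=(255.59,31.59), P1=(190.41,35.66), P2=(167.71,31.36); sampled at t=k/6. Machine vertices: (255.59,30.07) → (235.04,28.95) → (216.86,28.29) → (201.03,28.09) → (187.56,28.36) → (176.46,29.10) → (167.71,30.30). Open path.

**Shape 4** — `<polyline>` open polyline, stroke `#ff8800` → cut (S793, F485). Machine vertices: (21.04,13.76) → (108.48,31.01) → (268.92,30.16). Open path.

; LightBurn 1.5.06
; GRBL device profile, absolute coords
G21
G90
G0 X58.43 Y8.82
M4 S793
G1 X257.56 Y21.73 F485
M5
G0 X240.63 Y23.78
M4 S793
G1 X234.84 Y22.26 F485
G1 X230.70 Y18.85
G1 X228.89 Y15.29
G1 X230.09 Y13.30
G1 X234.96 Y14.61
G1 X244.18 Y20.95
M5
G0 X255.59 Y30.07
M4 S793
G1 X235.04 Y28.95 F485
G1 X216.86 Y28.29
G1 X201.03 Y28.09
G1 X187.56 Y28.36
G1 X176.46 Y29.10
G1 X167.71 Y30.30
M5
G0 X21.04 Y13.76
M4 S793
G1 X108.48 Y31.01 F485
G1 X268.92 Y30.16
M5
G0 X0.00 Y0.00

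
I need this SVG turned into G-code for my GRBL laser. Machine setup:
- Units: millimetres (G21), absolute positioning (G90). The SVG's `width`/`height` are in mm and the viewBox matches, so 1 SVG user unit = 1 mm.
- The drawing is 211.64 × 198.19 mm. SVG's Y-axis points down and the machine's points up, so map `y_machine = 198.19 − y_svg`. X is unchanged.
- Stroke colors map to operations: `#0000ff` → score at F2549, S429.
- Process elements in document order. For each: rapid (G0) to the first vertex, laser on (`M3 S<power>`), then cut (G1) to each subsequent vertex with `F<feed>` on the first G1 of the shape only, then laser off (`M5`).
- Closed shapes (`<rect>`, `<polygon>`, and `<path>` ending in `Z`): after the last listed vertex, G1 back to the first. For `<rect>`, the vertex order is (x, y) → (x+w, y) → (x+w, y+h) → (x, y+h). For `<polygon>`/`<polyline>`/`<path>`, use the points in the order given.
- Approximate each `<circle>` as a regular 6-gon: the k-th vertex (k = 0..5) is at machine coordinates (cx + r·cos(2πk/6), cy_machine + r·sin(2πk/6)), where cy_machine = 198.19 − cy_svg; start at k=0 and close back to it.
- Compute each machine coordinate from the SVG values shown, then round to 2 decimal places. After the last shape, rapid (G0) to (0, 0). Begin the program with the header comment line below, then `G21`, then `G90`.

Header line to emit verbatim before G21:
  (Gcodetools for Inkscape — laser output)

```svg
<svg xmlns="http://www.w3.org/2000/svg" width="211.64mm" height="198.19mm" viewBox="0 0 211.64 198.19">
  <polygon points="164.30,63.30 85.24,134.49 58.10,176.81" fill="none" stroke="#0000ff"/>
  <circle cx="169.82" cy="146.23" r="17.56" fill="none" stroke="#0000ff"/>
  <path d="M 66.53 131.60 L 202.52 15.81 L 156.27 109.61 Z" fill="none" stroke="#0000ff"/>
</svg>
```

(Gcodetools for Inkscape — laser output)
G21
G90
G0 X164.30 Y134.89
M3 S429
G1 X85.24 Y63.70 F2549
G1 X58.10 Y21.38
G1 X164.30 Y134.89
M5
G0 X187.38 Y51.96
M3 S429
G1 X178.60 Y67.17 F2549
G1 X161.04 Y67.17
G1 X152.26 Y51.96
G1 X161.04 Y36.75
G1 X178.60 Y36.75
G1 X187.38 Y51.96
M5
G0 X66.53 Y66.59
M3 S429
G1 X202.52 Y182.38 F2549
G1 X156.27 Y88.58
G1 X66.53 Y66.59
M5
G0 X0.00 Y0.00

viewBox `0 0 211.64 198.19` with mm width/height → 1 unit = 1 mm. Flip: y_m = 198.19 − y_svg.

**Shape 1** — `<polygon>` closed polygon, stroke `#0000ff` → score (S429, F2549). Machine vertices: (164.30,134.89) → (85.24,63.70) → (58.10,21.38) → (164.30,134.89). Closed: final G1 returns to the first vertex.

**Shape 2** — `<circle>` circle, stroke `#0000ff` → score (S429, F2549). Machine vertices: (187.38,51.96) → (178.60,67.17) → (161.04,67.17) → (152.26,51.96) → (161.04,36.75) → (178.60,36.75) → (187.38,51.96). Closed: final G1 returns to the first vertex.

**Shape 3** — `<path>` closed polygon, stroke `#0000ff` → score (S429, F2549). Machine vertices: (66.53,66.59) → (202.52,182.38) → (156.27,88.58) → (66.53,66.59). Closed: final G1 returns to the first vertex.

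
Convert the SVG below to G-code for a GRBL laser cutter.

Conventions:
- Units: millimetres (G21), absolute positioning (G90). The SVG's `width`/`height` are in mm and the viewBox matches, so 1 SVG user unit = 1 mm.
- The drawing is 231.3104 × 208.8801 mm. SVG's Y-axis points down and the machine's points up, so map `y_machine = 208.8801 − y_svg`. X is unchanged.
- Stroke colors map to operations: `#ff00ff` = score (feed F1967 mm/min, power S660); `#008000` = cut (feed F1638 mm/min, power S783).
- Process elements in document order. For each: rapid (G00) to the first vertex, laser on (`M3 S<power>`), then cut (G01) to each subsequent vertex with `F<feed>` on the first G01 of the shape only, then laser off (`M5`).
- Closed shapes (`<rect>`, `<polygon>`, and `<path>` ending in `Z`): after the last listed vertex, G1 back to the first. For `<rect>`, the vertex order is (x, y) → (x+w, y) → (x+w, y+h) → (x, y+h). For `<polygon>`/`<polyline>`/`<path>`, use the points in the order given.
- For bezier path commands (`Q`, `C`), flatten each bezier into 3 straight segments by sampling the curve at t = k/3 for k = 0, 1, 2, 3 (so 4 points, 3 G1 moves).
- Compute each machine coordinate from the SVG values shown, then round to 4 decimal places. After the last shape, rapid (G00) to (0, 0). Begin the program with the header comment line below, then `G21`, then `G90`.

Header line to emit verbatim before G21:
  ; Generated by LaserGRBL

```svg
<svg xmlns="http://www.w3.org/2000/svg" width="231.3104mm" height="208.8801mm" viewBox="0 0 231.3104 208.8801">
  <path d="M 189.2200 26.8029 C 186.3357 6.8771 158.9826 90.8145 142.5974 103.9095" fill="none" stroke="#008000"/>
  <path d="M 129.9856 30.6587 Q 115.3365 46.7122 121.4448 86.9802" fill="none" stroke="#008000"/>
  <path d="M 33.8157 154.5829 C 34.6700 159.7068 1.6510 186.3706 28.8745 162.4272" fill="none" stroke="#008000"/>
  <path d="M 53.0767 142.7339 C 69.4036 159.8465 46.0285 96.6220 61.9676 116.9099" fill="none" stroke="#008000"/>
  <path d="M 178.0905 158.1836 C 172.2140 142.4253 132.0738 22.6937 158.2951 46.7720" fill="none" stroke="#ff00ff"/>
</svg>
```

1 u = 1 mm; y_m = 208.8801 − y.

[1] `<path>` cubic bezier, #008000→cut S783 F1638: (189.2200,182.0772) → (179.4919,173.8525) → (161.3261,135.2092) → (142.5974,104.9706)

[2] `<path>` quadratic bezier, #008000→cut S783 F1638: (129.9856,178.2214) → (122.5259,164.8286) → (119.6790,146.0547) → (121.4448,121.8999)

[3] `<path>` cubic bezier, #008000→cut S783 F1638: (33.8157,54.2972) → (26.8647,44.6654) → (18.2461,36.7065) → (28.8745,46.4529)

[4] `<path>` cubic bezier, #008000→cut S783 F1638: (53.0767,66.1462) → (59.0961,69.7441) → (56.2067,90.4891) → (61.9676,91.9702)

[5] `<path>` cubic bezier, #ff00ff→score S660 F1967: (178.0905,50.6965) → (164.5196,91.9354) → (150.4674,147.4269) → (158.2951,162.1081)

; Generated by LaserGRBL
G21
G90
G00 X189.2200 Y182.0772
M3 S783
G01 X179.4919 Y173.8525 F1638
G01 X161.3261 Y135.2092
G01 X142.5974 Y104.9706
M5
G00 X129.9856 Y178.2214
M3 S783
G01 X122.5259 Y164.8286 F1638
G01 X119.6790 Y146.0547
G01 X121.4448 Y121.8999
M5
G00 X33.8157 Y54.2972
M3 S783
G01 X26.8647 Y44.6654 F1638
G01 X18.2461 Y36.7065
G01 X28.8745 Y46.4529
M5
G00 X53.0767 Y66.1462
M3 S783
G01 X59.0961 Y69.7441 F1638
G01 X56.2067 Y90.4891
G01 X61.9676 Y91.9702
M5
G00 X178.0905 Y50.6965
M3 S660
G01 X164.5196 Y91.9354 F1967
G01 X150.4674 Y147.4269
G01 X158.2951 Y162.1081
M5
G00 X0.0000 Y0.0000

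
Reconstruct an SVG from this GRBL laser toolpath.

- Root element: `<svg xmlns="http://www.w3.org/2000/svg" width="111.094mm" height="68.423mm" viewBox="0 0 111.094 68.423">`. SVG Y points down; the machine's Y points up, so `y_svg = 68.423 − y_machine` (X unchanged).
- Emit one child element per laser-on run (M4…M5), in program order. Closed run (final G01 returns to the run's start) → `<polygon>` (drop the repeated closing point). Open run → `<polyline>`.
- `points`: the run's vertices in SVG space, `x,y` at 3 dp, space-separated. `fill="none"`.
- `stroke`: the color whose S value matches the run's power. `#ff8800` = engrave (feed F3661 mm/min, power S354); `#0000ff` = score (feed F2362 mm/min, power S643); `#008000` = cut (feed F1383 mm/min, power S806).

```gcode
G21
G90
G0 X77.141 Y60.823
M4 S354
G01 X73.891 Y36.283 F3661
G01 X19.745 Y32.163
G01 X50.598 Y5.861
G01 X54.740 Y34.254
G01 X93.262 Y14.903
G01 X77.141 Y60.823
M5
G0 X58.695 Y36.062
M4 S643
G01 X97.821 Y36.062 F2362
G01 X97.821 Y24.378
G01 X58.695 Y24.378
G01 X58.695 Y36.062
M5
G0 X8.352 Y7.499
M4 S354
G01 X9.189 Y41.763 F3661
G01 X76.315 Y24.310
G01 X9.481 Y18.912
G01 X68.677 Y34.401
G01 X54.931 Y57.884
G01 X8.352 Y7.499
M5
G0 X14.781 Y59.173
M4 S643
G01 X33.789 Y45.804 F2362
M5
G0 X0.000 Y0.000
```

<svg xmlns="http://www.w3.org/2000/svg" width="111.094mm" height="68.423mm" viewBox="0 0 111.094 68.423">
  <polygon points="77.141,7.600 73.891,32.140 19.745,36.260 50.598,62.562 54.740,34.169 93.262,53.520" fill="none" stroke="#ff8800"/>
  <polygon points="58.695,32.361 97.821,32.361 97.821,44.045 58.695,44.045" fill="none" stroke="#0000ff"/>
  <polygon points="8.352,60.924 9.189,26.660 76.315,44.113 9.481,49.511 68.677,34.022 54.931,10.539" fill="none" stroke="#ff8800"/>
  <polyline points="14.781,9.250 33.789,22.619" fill="none" stroke="#0000ff"/>
</svg>

y_svg = 68.423 − y_m.

[1] S354→`#ff8800` (engrave); closed run; points: 77.141,7.600 73.891,32.140 19.745,36.260 50.598,62.562 54.740,34.169 93.262,53.520

[2] S643→`#0000ff` (score); closed run; points: 58.695,32.361 97.821,32.361 97.821,44.045 58.695,44.045

[3] S354→`#ff8800` (engrave); closed run; points: 8.352,60.924 9.189,26.660 76.315,44.113 9.481,49.511 68.677,34.022 54.931,10.539

[4] S643→`#0000ff` (score); open run; points: 14.781,9.250 33.789,22.619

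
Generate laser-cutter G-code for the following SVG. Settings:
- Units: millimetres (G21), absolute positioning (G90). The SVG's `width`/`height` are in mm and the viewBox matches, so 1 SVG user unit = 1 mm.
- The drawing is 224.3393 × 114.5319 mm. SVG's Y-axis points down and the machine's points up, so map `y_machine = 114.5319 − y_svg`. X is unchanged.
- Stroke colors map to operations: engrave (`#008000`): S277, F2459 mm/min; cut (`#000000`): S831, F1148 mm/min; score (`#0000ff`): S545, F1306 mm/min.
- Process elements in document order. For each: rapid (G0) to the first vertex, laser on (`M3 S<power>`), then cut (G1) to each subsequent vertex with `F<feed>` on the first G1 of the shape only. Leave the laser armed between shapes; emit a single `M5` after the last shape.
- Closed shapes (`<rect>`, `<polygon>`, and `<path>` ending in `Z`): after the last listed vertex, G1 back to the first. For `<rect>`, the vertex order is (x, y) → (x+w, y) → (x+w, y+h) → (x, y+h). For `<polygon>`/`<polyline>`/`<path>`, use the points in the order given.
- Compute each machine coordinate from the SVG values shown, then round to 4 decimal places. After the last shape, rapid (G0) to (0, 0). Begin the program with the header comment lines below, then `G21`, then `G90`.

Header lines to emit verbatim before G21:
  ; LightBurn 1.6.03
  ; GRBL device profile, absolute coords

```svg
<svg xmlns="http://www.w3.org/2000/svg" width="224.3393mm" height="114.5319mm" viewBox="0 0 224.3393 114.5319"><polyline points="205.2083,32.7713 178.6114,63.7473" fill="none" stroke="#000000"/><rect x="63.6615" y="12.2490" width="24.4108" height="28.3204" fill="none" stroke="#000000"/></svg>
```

1 u = 1 mm; y_m = 114.5319 − y.

[1] `<polyline>` line segment, #000000→cut S831 F1148: (205.2083,81.7606) → (178.6114,50.7846)

[2] `<rect>` rectangle, #000000→cut S831 F1148: (63.6615,102.2829) → (88.0723,102.2829) → (88.0723,73.9625) → (63.6615,73.9625) → (63.6615,102.2829) (closed)

; LightBurn 1.6.03
; GRBL device profile, absolute coords
G21
G90
G0 X205.2083 Y81.7606
M3 S831
G1 X178.6114 Y50.7846 F1148
G0 X63.6615 Y102.2829
M3 S831
G1 X88.0723 Y102.2829 F1148
G1 X88.0723 Y73.9625
G1 X63.6615 Y73.9625
G1 X63.6615 Y102.2829
M5
G0 X0.0000 Y0.0000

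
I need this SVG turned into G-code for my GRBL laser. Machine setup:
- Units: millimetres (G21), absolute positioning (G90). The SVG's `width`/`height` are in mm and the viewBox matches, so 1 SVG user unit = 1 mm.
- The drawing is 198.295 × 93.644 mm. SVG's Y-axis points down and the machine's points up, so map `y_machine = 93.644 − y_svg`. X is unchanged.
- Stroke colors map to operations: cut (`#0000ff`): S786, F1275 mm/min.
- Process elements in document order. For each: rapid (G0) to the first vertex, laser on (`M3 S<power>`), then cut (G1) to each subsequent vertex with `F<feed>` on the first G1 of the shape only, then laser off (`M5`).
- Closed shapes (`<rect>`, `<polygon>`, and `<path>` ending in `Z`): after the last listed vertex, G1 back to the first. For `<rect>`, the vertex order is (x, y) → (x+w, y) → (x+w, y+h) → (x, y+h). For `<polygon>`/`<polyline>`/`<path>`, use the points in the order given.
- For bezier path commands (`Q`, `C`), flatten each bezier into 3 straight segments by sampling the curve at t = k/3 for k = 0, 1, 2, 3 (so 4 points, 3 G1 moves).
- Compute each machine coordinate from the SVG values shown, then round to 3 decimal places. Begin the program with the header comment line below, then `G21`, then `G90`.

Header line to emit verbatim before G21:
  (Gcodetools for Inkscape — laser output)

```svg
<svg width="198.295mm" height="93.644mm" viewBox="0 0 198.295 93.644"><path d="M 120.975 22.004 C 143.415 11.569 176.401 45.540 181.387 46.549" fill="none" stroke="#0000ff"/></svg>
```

viewBox `0 0 198.295 93.644` with mm width/height → 1 unit = 1 mm. Flip: y_m = 93.644 − y_svg.

**Shape 1** — `<path>` cubic bezier, stroke `#0000ff` → cut (S786, F1275). Control points (SVG): P0=(120.975,22.004), P1=(143.415,11.569), P2=(176.401,45.540), P3=(181.387,46.549); sampled at t=k/3. Machine vertices: (120.975,71.640) → (145.503,70.138) → (168.495,56.226) → (181.387,47.095). Open path.

(Gcodetools for Inkscape — laser output)
G21
G90
G0 X120.975 Y71.640
M3 S786
G1 X145.503 Y70.138 F1275
G1 X168.495 Y56.226
G1 X181.387 Y47.095
M5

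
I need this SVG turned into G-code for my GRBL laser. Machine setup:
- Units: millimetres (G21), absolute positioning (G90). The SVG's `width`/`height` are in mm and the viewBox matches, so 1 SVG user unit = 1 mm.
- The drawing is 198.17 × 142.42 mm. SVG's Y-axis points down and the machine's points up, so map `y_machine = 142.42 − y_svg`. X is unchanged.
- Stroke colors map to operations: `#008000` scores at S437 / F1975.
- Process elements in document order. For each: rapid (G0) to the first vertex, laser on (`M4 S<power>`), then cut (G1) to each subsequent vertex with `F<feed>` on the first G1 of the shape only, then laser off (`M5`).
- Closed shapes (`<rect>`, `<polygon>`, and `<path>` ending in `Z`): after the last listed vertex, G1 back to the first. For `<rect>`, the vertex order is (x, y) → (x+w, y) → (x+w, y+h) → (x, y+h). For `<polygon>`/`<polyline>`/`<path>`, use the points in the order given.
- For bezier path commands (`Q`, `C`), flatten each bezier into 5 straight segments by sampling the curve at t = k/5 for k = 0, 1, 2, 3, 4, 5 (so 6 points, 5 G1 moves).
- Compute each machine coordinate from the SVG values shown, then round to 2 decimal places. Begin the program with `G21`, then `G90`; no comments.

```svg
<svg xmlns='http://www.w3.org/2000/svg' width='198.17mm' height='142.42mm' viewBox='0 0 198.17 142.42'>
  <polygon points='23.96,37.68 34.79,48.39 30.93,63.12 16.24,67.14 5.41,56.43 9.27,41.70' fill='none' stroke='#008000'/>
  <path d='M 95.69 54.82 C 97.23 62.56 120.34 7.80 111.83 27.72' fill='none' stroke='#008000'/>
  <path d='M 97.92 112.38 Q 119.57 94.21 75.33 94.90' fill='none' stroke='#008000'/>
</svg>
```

G21
G90
G0 X23.96 Y104.74
M4 S437
G1 X34.79 Y94.03 F1975
G1 X30.93 Y79.30
G1 X16.24 Y75.28
G1 X5.41 Y85.99
G1 X9.27 Y100.72
G1 X23.96 Y104.74
M5
G0 X95.69 Y87.60
M4 S437
G1 X98.78 Y89.36 F1975
G1 X104.49 Y99.53
G1 X110.27 Y111.54
G1 X113.57 Y118.79
G1 X111.83 Y114.70
M5
G0 X97.92 Y30.04
M4 S437
G1 X103.94 Y36.55 F1975
G1 X104.70 Y41.56
G1 X100.18 Y45.05
G1 X90.39 Y47.04
G1 X75.33 Y47.52
M5

viewBox `0 0 198.17 142.42` with mm width/height → 1 unit = 1 mm. Flip: y_m = 142.42 − y_svg.

**Shape 1** — `<polygon>` regular polygon, stroke `#008000` → score (S437, F1975). Machine vertices: (23.96,104.74) → (34.79,94.03) → (30.93,79.30) → (16.24,75.28) → (5.41,85.99) → (9.27,100.72) → (23.96,104.74). Closed: final G1 returns to the first vertex.

**Shape 2** — `<path>` cubic bezier, stroke `#008000` → score (S437, F1975). Control points (SVG): P0=(95.69,54.82), P1=(97.23,62.56), P2=(120.34,7.80), P3=(111.83,27.72); sampled at t=k/5. Machine vertices: (95.69,87.60) → (98.78,89.36) → (104.49,99.53) → (110.27,111.54) → (113.57,118.79) → (111.83,114.70). Open path.

**Shape 3** — `<path>` quadratic bezier, stroke `#008000` → score (S437, F1975). Control points (SVG): P0=(97.92,112.38), P1=(119.57,94.21), P2=(75.33,94.90); sampled at t=k/5. Machine vertices: (97.92,30.04) → (103.94,36.55) → (104.70,41.56) → (100.18,45.05) → (90.39,47.04) → (75.33,47.52). Open path.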